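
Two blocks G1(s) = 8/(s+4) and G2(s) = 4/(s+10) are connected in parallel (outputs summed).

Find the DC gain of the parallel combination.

Parallel: G_eq = G1 + G2. DC gain = G1(0) + G2(0) = 8/4 + 4/10 = 2 + 0.4 = 2.4.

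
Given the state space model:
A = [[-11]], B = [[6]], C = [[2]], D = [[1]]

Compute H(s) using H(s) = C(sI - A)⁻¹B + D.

(sI - A)⁻¹ = 1/(s + 11). H(s) = 2×6/(s + 11) + 1 = (s + 23)/(s + 11).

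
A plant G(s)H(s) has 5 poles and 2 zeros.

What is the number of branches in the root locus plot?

Root locus has n branches where n = number of poles = 5.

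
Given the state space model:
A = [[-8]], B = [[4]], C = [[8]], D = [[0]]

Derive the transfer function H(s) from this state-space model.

(sI - A)⁻¹ = 1/(s + 8). H(s) = 8 × 4/(s + 8) + 0 = 32/(s + 8).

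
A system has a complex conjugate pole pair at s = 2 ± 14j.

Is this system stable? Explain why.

Real part of poles is 2 (> 0, right half-plane). Unstable.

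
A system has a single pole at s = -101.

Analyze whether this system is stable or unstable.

Pole at s = -101 is in the left half-plane. Stable.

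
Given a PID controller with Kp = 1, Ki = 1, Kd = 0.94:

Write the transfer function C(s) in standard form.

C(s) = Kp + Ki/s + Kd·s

Substituting values: C(s) = 1 + 1/s + 0.94s = (0.94s² + s + 1)/s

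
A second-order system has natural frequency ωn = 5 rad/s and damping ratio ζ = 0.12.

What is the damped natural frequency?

ωd = ωn√(1 - ζ²) = 5√(1 - 0.12²) = 4.96 rad/s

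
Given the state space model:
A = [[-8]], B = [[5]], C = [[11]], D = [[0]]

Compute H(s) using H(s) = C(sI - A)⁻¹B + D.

(sI - A)⁻¹ = 1/(s + 8). H(s) = 11 × 5/(s + 8) + 0 = 55/(s + 8).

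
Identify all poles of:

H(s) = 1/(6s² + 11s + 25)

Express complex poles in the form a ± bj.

Discriminant = 11² - 4×6×25 = 121 - 600 = -479 < 0, so the poles are a complex conjugate pair s = (-11 ± j√479)/(2×6). Real part = -11/(2×6) = -11/12 ≈ -0.9167; imaginary part = ±√479/(2×6) ≈ 1.8238. Poles: s = -0.9167 ± 1.8238j.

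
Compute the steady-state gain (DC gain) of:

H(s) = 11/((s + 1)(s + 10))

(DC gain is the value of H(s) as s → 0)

DC gain = H(0) = 11/(1 × 10) = 11/10 = 1.1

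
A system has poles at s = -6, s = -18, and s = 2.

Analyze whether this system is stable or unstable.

Pole(s) at s = 2 are not in the left half-plane. System is unstable.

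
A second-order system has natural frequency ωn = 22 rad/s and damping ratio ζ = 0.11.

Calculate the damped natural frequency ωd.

ωd = ωn√(1 - ζ²) = 22√(1 - 0.11²) = 21.87 rad/s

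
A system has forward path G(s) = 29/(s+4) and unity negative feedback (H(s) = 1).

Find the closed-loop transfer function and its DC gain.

T(s) = G/(1+GH) = [29/(s+4)] / [1 + 29/(s+4)] = 29/(s+4+29) = 29/(s+33). DC gain = 29/33 = 0.8788.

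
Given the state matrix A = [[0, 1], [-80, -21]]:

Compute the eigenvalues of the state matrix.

det(A - λI) = λ² - (-21)λ + 80 = (λ - (-16))(λ - (-5)). Eigenvalues: -16, -5.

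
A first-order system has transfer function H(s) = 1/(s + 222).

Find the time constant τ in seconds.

For H(s) = 1/(s + 1/τ), the pole is at -1/τ = -222, so τ = 1/222 = 0.0045 s.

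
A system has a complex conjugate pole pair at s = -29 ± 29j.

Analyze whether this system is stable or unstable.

Real part of poles is -29 (< 0, left half-plane). Stable.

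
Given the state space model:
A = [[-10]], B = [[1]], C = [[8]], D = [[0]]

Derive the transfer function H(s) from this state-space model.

(sI - A)⁻¹ = 1/(s + 10). H(s) = 8 × 1/(s + 10) + 0 = 8/(s + 10).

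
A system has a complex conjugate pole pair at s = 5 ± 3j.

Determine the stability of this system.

Real part of poles is 5 (> 0, right half-plane). Unstable.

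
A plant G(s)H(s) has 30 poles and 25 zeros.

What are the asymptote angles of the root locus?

n - m = 30 - 25 = 5. Angles: θk = (2k + 1)·180°/5 = 36°, 108°, 180°, 252°, 324°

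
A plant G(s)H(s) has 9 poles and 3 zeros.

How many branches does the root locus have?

Root locus has n branches where n = number of poles = 9.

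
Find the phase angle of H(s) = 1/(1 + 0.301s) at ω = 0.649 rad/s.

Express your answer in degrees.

Phase = -arctan(ωτ) = -arctan(0.649 × 0.301) = -11.1°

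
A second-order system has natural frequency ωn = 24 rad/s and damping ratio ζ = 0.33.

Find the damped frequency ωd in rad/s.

ωd = ωn√(1 - ζ²) = 24√(1 - 0.33²) = 22.66 rad/s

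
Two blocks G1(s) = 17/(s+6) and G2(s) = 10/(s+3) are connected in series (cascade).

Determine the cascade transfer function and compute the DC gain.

Series: multiply transfer functions. G_eq = 17/(s+6) × 10/(s+3) = 170/((s+6)(s+3)). DC gain = 170/(6×3) = 9.4444.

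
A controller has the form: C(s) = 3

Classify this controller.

This is a Proportional (P) controller.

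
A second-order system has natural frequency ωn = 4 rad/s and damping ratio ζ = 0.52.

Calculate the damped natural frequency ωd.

ωd = ωn√(1 - ζ²) = 4√(1 - 0.52²) = 3.42 rad/s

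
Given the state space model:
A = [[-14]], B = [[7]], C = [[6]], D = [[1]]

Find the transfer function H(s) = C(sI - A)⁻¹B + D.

(sI - A)⁻¹ = 1/(s + 14). H(s) = 6×7/(s + 14) + 1 = (s + 56)/(s + 14).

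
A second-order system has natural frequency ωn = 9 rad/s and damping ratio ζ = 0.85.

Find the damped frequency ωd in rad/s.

ωd = ωn√(1 - ζ²) = 9√(1 - 0.85²) = 4.74 rad/s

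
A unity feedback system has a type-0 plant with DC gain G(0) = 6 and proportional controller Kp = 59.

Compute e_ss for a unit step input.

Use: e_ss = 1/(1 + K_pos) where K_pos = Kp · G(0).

K_pos = Kp · G(0) = 59 × 6 = 354. e_ss = 1/(1 + 354) = 0.0028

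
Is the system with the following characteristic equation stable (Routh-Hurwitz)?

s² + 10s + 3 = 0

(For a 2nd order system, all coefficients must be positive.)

Coefficients: 1, 10, 3. All positive, so system is stable.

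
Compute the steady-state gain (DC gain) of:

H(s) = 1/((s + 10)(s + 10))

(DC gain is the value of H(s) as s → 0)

DC gain = H(0) = 1/(10 × 10) = 1/100 = 0.01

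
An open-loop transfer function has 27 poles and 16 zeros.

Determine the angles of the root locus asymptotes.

n - m = 27 - 16 = 11. Angles: θk = (2k + 1)·180°/11 = 16.36°, 49.09°, 81.82°, 114.55°, 147.27°, 180°, 212.73°, 245.45°, 278.18°, 310.91°, 343.64°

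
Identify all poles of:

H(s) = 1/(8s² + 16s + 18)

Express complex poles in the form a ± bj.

Discriminant = 16² - 4×8×18 = 256 - 576 = -320 < 0, so the poles are a complex conjugate pair s = (-16 ± j√320)/(2×8). Real part = -16/(2×8) = -16/16 = -1; imaginary part = ±√320/(2×8) ≈ 1.1180. Poles: s = -1 ± 1.1180j.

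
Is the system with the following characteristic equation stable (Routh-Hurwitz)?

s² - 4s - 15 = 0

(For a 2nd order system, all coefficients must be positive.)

Coefficients: 1, -4, -15. b=-4, c=-15 not positive, so system is unstable.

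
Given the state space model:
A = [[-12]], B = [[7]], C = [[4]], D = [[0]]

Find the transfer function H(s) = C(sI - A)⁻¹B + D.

(sI - A)⁻¹ = 1/(s + 12). H(s) = 4 × 7/(s + 12) + 0 = 28/(s + 12).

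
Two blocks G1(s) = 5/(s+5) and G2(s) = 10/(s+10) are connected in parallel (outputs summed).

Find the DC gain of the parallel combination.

Parallel: G_eq = G1 + G2. DC gain = G1(0) + G2(0) = 5/5 + 10/10 = 1 + 1 = 2.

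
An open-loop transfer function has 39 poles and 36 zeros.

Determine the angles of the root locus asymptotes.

n - m = 39 - 36 = 3. Angles: θk = (2k + 1)·180°/3 = 60°, 180°, 300°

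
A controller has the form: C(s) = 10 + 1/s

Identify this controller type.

This is a Proportional-Integral (PI) controller.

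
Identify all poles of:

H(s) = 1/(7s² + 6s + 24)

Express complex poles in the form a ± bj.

Discriminant = 6² - 4×7×24 = 36 - 672 = -636 < 0, so the poles are a complex conjugate pair s = (-6 ± j√636)/(2×7). Real part = -6/(2×7) = -6/14 ≈ -0.4286; imaginary part = ±√636/(2×7) ≈ 1.8014. Poles: s = -0.4286 ± 1.8014j.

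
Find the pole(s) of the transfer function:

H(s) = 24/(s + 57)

Pole is where denominator = 0: s + 57 = 0, so s = -57.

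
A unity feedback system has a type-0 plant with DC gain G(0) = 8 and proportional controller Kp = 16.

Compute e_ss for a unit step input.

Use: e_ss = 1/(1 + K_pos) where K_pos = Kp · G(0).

K_pos = Kp · G(0) = 16 × 8 = 128. e_ss = 1/(1 + 128) = 0.0078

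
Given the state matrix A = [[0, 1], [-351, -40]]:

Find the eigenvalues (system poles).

det(A - λI) = λ² - (-40)λ + 351 = (λ - (-13))(λ - (-27)). Eigenvalues: -13, -27.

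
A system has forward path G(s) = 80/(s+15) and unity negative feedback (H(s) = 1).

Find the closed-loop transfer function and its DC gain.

T(s) = G/(1+GH) = [80/(s+15)] / [1 + 80/(s+15)] = 80/(s+15+80) = 80/(s+95). DC gain = 80/95 = 0.8421.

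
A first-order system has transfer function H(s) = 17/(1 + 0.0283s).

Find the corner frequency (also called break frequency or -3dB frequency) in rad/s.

Corner frequency = 1/τ = 1/0.0283 = 35.336 rad/s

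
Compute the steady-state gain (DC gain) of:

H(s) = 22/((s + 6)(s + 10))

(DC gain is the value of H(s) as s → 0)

DC gain = H(0) = 22/(6 × 10) = 22/60 = 0.3667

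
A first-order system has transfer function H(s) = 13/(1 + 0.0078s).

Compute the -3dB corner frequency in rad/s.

Corner frequency = 1/τ = 1/0.0078 = 128.205 rad/s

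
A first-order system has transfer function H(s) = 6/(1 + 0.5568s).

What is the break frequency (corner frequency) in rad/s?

Corner frequency = 1/τ = 1/0.5568 = 1.796 rad/s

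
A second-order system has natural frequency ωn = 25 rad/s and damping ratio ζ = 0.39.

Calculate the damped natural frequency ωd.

ωd = ωn√(1 - ζ²) = 25√(1 - 0.39²) = 23.02 rad/s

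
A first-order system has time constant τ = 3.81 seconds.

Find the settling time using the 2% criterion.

For first-order system, 2% settling time ≈ 4τ = 4 × 3.81 = 15.24 s.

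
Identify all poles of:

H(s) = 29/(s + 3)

Pole is where denominator = 0: s + 3 = 0, so s = -3.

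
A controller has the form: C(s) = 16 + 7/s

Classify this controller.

This is a Proportional-Integral (PI) controller.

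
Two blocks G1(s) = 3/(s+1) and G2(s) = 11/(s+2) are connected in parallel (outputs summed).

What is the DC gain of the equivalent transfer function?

Parallel: G_eq = G1 + G2. DC gain = G1(0) + G2(0) = 3/1 + 11/2 = 3 + 5.5 = 8.5.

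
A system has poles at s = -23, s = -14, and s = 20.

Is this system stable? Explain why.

Pole(s) at s = 20 are not in the left half-plane. System is unstable.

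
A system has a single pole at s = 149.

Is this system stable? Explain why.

Pole at s = 149 is in the right half-plane. Unstable.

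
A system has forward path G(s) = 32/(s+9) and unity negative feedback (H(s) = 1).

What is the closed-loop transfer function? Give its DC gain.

T(s) = G/(1+GH) = [32/(s+9)] / [1 + 32/(s+9)] = 32/(s+9+32) = 32/(s+41). DC gain = 32/41 = 0.7805.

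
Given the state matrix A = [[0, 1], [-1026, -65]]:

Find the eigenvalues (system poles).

det(A - λI) = λ² - (-65)λ + 1026 = (λ - (-38))(λ - (-27)). Eigenvalues: -38, -27.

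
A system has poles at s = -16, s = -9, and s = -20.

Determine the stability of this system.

All poles are in the left half-plane. System is stable.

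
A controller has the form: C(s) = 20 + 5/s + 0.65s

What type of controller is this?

This is a Proportional-Integral-Derivative (PID) controller.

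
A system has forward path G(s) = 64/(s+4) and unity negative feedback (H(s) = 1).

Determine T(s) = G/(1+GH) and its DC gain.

T(s) = G/(1+GH) = [64/(s+4)] / [1 + 64/(s+4)] = 64/(s+4+64) = 64/(s+68). DC gain = 64/68 = 0.9412.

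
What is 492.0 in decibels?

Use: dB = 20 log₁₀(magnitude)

dB = 20 log₁₀(492.0) = 53.8 dB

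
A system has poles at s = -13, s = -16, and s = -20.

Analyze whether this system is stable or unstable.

All poles are in the left half-plane. System is stable.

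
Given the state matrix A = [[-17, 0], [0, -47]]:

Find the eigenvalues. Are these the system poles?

For diagonal matrix, eigenvalues are diagonal entries: λ₁ = -17, λ₂ = -47. Eigenvalues of A = system poles.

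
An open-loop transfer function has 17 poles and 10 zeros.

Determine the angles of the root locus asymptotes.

n - m = 17 - 10 = 7. Angles: θk = (2k + 1)·180°/7 = 25.71°, 77.14°, 128.57°, 180°, 231.43°, 282.86°, 334.29°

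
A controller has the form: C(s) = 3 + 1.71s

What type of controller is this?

This is a Proportional-Derivative (PD) controller.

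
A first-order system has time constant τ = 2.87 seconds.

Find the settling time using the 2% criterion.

For first-order system, 2% settling time ≈ 4τ = 4 × 2.87 = 11.48 s.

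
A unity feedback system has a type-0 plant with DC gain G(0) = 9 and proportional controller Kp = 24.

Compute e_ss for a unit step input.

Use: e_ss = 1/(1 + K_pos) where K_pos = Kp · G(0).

K_pos = Kp · G(0) = 24 × 9 = 216. e_ss = 1/(1 + 216) = 0.0046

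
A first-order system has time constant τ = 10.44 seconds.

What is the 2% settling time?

For first-order system, 2% settling time ≈ 4τ = 4 × 10.44 = 41.76 s.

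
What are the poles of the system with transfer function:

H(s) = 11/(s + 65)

Pole is where denominator = 0: s + 65 = 0, so s = -65.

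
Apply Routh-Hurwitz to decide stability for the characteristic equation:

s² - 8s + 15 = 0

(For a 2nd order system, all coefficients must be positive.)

Coefficients: 1, -8, 15. b=-8 not positive, so system is unstable.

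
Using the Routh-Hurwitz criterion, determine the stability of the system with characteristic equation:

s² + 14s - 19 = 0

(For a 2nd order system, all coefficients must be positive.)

Coefficients: 1, 14, -19. c=-19 not positive, so system is unstable.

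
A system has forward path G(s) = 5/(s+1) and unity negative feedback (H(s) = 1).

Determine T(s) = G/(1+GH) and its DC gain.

T(s) = G/(1+GH) = [5/(s+1)] / [1 + 5/(s+1)] = 5/(s+1+5) = 5/(s+6). DC gain = 5/6 = 0.8333.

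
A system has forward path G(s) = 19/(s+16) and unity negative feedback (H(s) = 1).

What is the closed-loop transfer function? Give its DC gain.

T(s) = G/(1+GH) = [19/(s+16)] / [1 + 19/(s+16)] = 19/(s+16+19) = 19/(s+35). DC gain = 19/35 = 0.5429.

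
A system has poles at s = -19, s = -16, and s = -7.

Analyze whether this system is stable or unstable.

All poles are in the left half-plane. System is stable.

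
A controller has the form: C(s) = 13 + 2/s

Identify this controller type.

This is a Proportional-Integral (PI) controller.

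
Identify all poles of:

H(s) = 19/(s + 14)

Pole is where denominator = 0: s + 14 = 0, so s = -14.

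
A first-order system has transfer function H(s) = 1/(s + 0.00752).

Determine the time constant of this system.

For H(s) = 1/(s + 1/τ), the pole is at -1/τ = -0.00752, so τ = 1/0.00752 = 133 s.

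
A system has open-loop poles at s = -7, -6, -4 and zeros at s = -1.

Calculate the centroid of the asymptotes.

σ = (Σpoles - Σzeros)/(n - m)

σ = (Σpoles - Σzeros)/(n - m) = (-17 - (-1))/(3 - 1) = -16/2 = -8.0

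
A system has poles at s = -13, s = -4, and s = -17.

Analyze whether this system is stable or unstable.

All poles are in the left half-plane. System is stable.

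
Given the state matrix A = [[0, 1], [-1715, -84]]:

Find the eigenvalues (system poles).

det(A - λI) = λ² - (-84)λ + 1715 = (λ - (-49))(λ - (-35)). Eigenvalues: -49, -35.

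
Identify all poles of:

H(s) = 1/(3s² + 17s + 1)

Discriminant = 17² - 4×3×1 = 289 - 12 = 277 > 0, so two distinct real poles. Using quadratic formula: s = (-17 ± √277)/(2×3) = (-17 ± √277)/6, with √277 ≈ 16.6433. s₁ ≈ -0.0594, s₂ ≈ -5.6072. Poles: s₁ = -0.0594, s₂ = -5.6072.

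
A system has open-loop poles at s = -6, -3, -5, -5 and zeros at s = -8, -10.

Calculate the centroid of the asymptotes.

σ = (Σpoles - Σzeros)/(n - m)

σ = (Σpoles - Σzeros)/(n - m) = (-19 - (-18))/(4 - 2) = -1/2 = -0.5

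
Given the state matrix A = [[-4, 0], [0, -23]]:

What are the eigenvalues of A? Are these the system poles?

For diagonal matrix, eigenvalues are diagonal entries: λ₁ = -4, λ₂ = -23. Eigenvalues of A = system poles.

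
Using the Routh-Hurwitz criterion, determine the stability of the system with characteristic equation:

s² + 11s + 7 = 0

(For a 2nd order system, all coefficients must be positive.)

Coefficients: 1, 11, 7. All positive, so system is stable.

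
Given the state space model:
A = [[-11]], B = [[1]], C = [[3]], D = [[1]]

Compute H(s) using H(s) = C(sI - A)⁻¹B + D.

(sI - A)⁻¹ = 1/(s + 11). H(s) = 3×1/(s + 11) + 1 = (s + 14)/(s + 11).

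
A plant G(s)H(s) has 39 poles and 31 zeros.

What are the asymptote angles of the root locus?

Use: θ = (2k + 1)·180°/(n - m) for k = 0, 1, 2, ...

n - m = 39 - 31 = 8. Angles: θk = (2k + 1)·180°/8 = 22.5°, 67.5°, 112.5°, 157.5°, 202.5°, 247.5°, 292.5°, 337.5°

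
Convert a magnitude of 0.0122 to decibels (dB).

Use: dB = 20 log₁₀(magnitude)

dB = 20 log₁₀(0.0122) = -38.3 dB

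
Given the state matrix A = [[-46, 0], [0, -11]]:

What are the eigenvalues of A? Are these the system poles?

For diagonal matrix, eigenvalues are diagonal entries: λ₁ = -46, λ₂ = -11. Eigenvalues of A = system poles.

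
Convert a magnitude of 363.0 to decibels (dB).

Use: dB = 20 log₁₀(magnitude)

dB = 20 log₁₀(363.0) = 51.2 dB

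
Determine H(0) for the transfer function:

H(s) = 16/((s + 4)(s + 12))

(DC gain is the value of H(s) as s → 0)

DC gain = H(0) = 16/(4 × 12) = 16/48 = 0.3333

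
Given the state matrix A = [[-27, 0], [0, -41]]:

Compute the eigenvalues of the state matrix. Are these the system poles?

For diagonal matrix, eigenvalues are diagonal entries: λ₁ = -27, λ₂ = -41. Eigenvalues of A = system poles.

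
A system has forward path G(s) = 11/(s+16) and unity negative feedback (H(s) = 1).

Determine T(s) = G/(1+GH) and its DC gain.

T(s) = G/(1+GH) = [11/(s+16)] / [1 + 11/(s+16)] = 11/(s+16+11) = 11/(s+27). DC gain = 11/27 = 0.4074.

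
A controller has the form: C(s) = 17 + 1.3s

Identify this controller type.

This is a Proportional-Derivative (PD) controller.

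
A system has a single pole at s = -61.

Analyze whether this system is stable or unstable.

Pole at s = -61 is in the left half-plane. Stable.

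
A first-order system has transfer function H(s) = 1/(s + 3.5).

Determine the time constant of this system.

For H(s) = 1/(s + 1/τ), the pole is at -1/τ = -3.5, so τ = 1/3.5 = 0.2857 s.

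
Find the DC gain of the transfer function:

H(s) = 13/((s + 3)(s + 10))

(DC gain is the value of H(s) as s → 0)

DC gain = H(0) = 13/(3 × 10) = 13/30 = 0.4333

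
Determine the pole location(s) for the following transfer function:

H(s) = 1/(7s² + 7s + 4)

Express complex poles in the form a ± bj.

Discriminant = 7² - 4×7×4 = 49 - 112 = -63 < 0, so the poles are a complex conjugate pair s = (-7 ± j√63)/(2×7). Real part = -7/(2×7) = -7/14 = -0.5; imaginary part = ±√63/(2×7) ≈ 0.5669. Poles: s = -0.5 ± 0.5669j.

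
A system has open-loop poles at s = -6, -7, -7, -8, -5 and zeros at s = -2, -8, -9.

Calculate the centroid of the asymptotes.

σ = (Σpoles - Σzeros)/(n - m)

σ = (Σpoles - Σzeros)/(n - m) = (-33 - (-19))/(5 - 3) = -14/2 = -7.0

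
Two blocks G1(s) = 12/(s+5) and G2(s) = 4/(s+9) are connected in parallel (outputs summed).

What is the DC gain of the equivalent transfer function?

Parallel: G_eq = G1 + G2. DC gain = G1(0) + G2(0) = 12/5 + 4/9 = 2.4 + 0.4444 = 2.8444.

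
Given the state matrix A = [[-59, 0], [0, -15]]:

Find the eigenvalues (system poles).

For diagonal matrix, eigenvalues are diagonal entries: λ₁ = -59, λ₂ = -15.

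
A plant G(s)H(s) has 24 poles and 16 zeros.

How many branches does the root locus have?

Root locus has n branches where n = number of poles = 24.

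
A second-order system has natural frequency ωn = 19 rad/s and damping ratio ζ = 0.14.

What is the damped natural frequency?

ωd = ωn√(1 - ζ²) = 19√(1 - 0.14²) = 18.81 rad/s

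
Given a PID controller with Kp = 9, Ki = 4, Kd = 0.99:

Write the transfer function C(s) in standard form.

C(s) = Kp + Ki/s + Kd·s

Substituting values: C(s) = 9 + 4/s + 0.99s = (0.99s² + 9s + 4)/s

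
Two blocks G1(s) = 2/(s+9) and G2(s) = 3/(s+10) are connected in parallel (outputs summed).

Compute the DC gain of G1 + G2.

Parallel: G_eq = G1 + G2. DC gain = G1(0) + G2(0) = 2/9 + 3/10 = 0.2222 + 0.3 = 0.5222.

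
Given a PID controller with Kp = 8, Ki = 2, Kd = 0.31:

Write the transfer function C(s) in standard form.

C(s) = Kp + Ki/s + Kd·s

Substituting values: C(s) = 8 + 2/s + 0.31s = (0.31s² + 8s + 2)/s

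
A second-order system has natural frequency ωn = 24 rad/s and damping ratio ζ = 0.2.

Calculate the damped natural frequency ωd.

ωd = ωn√(1 - ζ²) = 24√(1 - 0.2²) = 23.52 rad/s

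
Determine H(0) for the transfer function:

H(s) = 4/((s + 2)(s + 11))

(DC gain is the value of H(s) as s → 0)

DC gain = H(0) = 4/(2 × 11) = 4/22 = 0.1818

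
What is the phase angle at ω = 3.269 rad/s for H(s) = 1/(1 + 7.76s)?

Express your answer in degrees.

Phase = -arctan(ωτ) = -arctan(3.269 × 7.76) = -87.7°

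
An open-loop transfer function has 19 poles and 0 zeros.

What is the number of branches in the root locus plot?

Root locus has n branches where n = number of poles = 19.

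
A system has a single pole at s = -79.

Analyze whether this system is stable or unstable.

Pole at s = -79 is in the left half-plane. Stable.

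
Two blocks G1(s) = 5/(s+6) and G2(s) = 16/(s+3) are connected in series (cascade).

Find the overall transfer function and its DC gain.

Series: multiply transfer functions. G_eq = 5/(s+6) × 16/(s+3) = 80/((s+6)(s+3)). DC gain = 80/(6×3) = 4.4444.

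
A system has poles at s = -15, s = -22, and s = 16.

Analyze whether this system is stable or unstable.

Pole(s) at s = 16 are not in the left half-plane. System is unstable.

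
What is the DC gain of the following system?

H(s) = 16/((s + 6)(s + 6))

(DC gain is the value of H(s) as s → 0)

DC gain = H(0) = 16/(6 × 6) = 16/36 = 0.4444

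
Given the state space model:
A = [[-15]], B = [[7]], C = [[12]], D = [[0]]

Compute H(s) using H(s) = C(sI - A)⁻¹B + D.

(sI - A)⁻¹ = 1/(s + 15). H(s) = 12 × 7/(s + 15) + 0 = 84/(s + 15).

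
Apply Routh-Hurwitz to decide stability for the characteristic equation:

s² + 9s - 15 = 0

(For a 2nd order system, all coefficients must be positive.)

Coefficients: 1, 9, -15. c=-15 not positive, so system is unstable.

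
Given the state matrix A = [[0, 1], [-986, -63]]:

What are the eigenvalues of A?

det(A - λI) = λ² - (-63)λ + 986 = (λ - (-29))(λ - (-34)). Eigenvalues: -29, -34.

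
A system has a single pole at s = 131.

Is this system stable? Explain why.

Pole at s = 131 is in the right half-plane. Unstable.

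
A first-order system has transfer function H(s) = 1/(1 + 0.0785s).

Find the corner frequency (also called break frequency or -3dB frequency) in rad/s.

Corner frequency = 1/τ = 1/0.0785 = 12.739 rad/s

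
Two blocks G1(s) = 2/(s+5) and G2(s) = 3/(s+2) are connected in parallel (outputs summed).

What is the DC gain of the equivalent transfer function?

Parallel: G_eq = G1 + G2. DC gain = G1(0) + G2(0) = 2/5 + 3/2 = 0.4 + 1.5 = 1.9.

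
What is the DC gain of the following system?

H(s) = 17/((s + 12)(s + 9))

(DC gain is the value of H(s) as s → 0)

DC gain = H(0) = 17/(12 × 9) = 17/108 = 0.1574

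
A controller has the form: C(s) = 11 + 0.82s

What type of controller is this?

This is a Proportional-Derivative (PD) controller.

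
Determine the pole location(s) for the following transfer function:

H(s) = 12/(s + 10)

Pole is where denominator = 0: s + 10 = 0, so s = -10.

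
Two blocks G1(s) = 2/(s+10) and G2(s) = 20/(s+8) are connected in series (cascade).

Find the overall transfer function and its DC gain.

Series: multiply transfer functions. G_eq = 2/(s+10) × 20/(s+8) = 40/((s+10)(s+8)). DC gain = 40/(10×8) = 0.5.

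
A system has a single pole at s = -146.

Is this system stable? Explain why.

Pole at s = -146 is in the left half-plane. Stable.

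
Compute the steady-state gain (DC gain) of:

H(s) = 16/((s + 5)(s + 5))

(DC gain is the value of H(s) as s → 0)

DC gain = H(0) = 16/(5 × 5) = 16/25 = 0.64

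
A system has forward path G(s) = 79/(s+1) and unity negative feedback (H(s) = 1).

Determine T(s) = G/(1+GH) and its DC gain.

T(s) = G/(1+GH) = [79/(s+1)] / [1 + 79/(s+1)] = 79/(s+1+79) = 79/(s+80). DC gain = 79/80 = 0.9875.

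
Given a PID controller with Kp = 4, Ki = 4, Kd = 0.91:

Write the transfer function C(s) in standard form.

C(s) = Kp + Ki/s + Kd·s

Substituting values: C(s) = 4 + 4/s + 0.91s = (0.91s² + 4s + 4)/s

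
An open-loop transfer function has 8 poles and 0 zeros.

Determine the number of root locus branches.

Root locus has n branches where n = number of poles = 8.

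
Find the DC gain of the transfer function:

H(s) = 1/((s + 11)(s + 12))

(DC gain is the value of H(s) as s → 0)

DC gain = H(0) = 1/(11 × 12) = 1/132 = 0.0076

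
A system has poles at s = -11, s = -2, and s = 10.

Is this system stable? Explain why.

Pole(s) at s = 10 are not in the left half-plane. System is unstable.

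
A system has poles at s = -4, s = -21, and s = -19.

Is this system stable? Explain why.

All poles are in the left half-plane. System is stable.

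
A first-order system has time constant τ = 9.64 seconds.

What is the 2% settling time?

For first-order system, 2% settling time ≈ 4τ = 4 × 9.64 = 38.56 s.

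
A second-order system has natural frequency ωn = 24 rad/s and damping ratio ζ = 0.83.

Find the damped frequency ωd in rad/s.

ωd = ωn√(1 - ζ²) = 24√(1 - 0.83²) = 13.39 rad/s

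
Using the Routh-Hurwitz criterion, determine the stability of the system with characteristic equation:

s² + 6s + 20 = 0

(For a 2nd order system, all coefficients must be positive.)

Coefficients: 1, 6, 20. All positive, so system is stable.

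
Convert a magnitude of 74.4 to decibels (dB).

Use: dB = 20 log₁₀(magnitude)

dB = 20 log₁₀(74.4) = 37.4 dB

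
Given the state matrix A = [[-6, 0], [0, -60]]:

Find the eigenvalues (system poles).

For diagonal matrix, eigenvalues are diagonal entries: λ₁ = -6, λ₂ = -60.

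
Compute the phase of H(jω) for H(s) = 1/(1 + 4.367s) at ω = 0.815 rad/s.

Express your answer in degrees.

Phase = -arctan(ωτ) = -arctan(0.815 × 4.367) = -74.3°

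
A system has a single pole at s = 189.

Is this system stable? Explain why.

Pole at s = 189 is in the right half-plane. Unstable.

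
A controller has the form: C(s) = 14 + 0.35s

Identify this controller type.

This is a Proportional-Derivative (PD) controller.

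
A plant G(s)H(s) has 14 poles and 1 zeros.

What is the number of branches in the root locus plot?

Root locus has n branches where n = number of poles = 14.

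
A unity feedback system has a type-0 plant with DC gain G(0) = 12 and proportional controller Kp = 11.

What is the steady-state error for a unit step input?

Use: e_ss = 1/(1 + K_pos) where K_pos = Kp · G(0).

K_pos = Kp · G(0) = 11 × 12 = 132. e_ss = 1/(1 + 132) = 0.0075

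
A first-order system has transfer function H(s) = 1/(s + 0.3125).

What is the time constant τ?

For H(s) = 1/(s + 1/τ), the pole is at -1/τ = -0.3125, so τ = 1/0.3125 = 3.2 s.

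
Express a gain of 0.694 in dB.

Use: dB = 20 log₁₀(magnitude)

dB = 20 log₁₀(0.694) = -3.2 dB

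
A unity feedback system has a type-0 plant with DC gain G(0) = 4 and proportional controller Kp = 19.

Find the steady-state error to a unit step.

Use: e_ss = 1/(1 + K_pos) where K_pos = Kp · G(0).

K_pos = Kp · G(0) = 19 × 4 = 76. e_ss = 1/(1 + 76) = 0.0130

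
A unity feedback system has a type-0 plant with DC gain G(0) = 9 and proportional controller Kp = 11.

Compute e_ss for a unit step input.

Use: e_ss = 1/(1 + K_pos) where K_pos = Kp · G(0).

K_pos = Kp · G(0) = 11 × 9 = 99. e_ss = 1/(1 + 99) = 0.01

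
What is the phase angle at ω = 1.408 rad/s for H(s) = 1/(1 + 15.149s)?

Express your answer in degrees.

Phase = -arctan(ωτ) = -arctan(1.408 × 15.149) = -87.3°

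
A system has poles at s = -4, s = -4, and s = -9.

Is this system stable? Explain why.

All poles are in the left half-plane. System is stable.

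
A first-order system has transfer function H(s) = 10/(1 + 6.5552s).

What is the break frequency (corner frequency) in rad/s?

Corner frequency = 1/τ = 1/6.5552 = 0.153 rad/s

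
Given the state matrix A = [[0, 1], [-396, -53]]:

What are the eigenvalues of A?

det(A - λI) = λ² - (-53)λ + 396 = (λ - (-9))(λ - (-44)). Eigenvalues: -9, -44.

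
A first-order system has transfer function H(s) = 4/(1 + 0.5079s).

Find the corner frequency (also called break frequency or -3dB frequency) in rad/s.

Corner frequency = 1/τ = 1/0.5079 = 1.969 rad/s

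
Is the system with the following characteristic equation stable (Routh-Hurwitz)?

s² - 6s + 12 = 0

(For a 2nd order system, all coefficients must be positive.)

Coefficients: 1, -6, 12. b=-6 not positive, so system is unstable.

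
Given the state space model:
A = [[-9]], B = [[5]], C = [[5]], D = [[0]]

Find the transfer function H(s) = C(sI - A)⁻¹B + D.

(sI - A)⁻¹ = 1/(s + 9). H(s) = 5 × 5/(s + 9) + 0 = 25/(s + 9).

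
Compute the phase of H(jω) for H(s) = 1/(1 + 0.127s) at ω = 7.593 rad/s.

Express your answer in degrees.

Phase = -arctan(ωτ) = -arctan(7.593 × 0.127) = -44.0°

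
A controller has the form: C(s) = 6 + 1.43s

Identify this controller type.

This is a Proportional-Derivative (PD) controller.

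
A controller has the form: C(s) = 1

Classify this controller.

This is a Proportional (P) controller.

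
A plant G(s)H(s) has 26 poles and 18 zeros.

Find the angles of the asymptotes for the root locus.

n - m = 26 - 18 = 8. Angles: θk = (2k + 1)·180°/8 = 22.5°, 67.5°, 112.5°, 157.5°, 202.5°, 247.5°, 292.5°, 337.5°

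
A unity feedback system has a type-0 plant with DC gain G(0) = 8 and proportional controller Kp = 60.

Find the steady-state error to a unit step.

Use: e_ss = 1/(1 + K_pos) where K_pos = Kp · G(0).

K_pos = Kp · G(0) = 60 × 8 = 480. e_ss = 1/(1 + 480) = 0.0021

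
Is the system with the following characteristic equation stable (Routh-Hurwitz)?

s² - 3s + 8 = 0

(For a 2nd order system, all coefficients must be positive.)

Coefficients: 1, -3, 8. b=-3 not positive, so system is unstable.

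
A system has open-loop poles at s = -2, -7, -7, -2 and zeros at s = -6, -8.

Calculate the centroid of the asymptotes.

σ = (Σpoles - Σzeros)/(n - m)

σ = (Σpoles - Σzeros)/(n - m) = (-18 - (-14))/(4 - 2) = -4/2 = -2.0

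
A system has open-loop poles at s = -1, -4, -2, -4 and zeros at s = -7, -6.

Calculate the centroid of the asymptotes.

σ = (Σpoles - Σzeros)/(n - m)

σ = (Σpoles - Σzeros)/(n - m) = (-11 - (-13))/(4 - 2) = 2/2 = 1.0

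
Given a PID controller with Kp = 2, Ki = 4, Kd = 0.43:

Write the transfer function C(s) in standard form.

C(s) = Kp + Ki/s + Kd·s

Substituting values: C(s) = 2 + 4/s + 0.43s = (0.43s² + 2s + 4)/s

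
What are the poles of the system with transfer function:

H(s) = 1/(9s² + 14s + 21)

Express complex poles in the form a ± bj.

Discriminant = 14² - 4×9×21 = 196 - 756 = -560 < 0, so the poles are a complex conjugate pair s = (-14 ± j√560)/(2×9). Real part = -14/(2×9) = -14/18 ≈ -0.7778; imaginary part = ±√560/(2×9) ≈ 1.3147. Poles: s = -0.7778 ± 1.3147j.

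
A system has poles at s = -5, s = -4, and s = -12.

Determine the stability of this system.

All poles are in the left half-plane. System is stable.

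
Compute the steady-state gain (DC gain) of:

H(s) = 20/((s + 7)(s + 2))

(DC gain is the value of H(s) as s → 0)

DC gain = H(0) = 20/(7 × 2) = 20/14 = 1.4286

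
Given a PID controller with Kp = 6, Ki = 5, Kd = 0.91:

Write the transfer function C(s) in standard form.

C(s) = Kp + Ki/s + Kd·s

Substituting values: C(s) = 6 + 5/s + 0.91s = (0.91s² + 6s + 5)/s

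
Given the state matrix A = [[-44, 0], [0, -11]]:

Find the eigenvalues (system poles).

For diagonal matrix, eigenvalues are diagonal entries: λ₁ = -44, λ₂ = -11.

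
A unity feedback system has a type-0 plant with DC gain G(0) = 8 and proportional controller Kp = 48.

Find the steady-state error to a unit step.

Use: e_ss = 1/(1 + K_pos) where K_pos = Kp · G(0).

K_pos = Kp · G(0) = 48 × 8 = 384. e_ss = 1/(1 + 384) = 0.0026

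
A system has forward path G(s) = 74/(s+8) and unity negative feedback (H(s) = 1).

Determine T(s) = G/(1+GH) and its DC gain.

T(s) = G/(1+GH) = [74/(s+8)] / [1 + 74/(s+8)] = 74/(s+8+74) = 74/(s+82). DC gain = 74/82 = 0.9024.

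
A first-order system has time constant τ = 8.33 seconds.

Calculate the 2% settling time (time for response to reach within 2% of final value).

For first-order system, 2% settling time ≈ 4τ = 4 × 8.33 = 33.32 s.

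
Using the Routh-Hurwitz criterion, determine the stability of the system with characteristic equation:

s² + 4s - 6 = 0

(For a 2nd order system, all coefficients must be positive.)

Coefficients: 1, 4, -6. c=-6 not positive, so system is unstable.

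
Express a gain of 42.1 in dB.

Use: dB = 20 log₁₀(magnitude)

dB = 20 log₁₀(42.1) = 32.5 dB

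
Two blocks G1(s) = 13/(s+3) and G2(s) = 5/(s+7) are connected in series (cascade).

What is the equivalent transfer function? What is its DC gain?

Series: multiply transfer functions. G_eq = 13/(s+3) × 5/(s+7) = 65/((s+3)(s+7)). DC gain = 65/(3×7) = 3.0952.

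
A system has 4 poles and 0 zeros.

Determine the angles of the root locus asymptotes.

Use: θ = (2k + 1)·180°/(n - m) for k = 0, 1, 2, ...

n - m = 4 - 0 = 4. Angles: θk = (2k + 1)·180°/4 = 45°, 135°, 225°, 315°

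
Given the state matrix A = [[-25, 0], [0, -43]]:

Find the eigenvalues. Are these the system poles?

For diagonal matrix, eigenvalues are diagonal entries: λ₁ = -25, λ₂ = -43. Eigenvalues of A = system poles.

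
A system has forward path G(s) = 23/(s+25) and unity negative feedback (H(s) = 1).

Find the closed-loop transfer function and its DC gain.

T(s) = G/(1+GH) = [23/(s+25)] / [1 + 23/(s+25)] = 23/(s+25+23) = 23/(s+48). DC gain = 23/48 = 0.4792.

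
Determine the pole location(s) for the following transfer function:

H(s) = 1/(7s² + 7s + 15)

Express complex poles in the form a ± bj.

Discriminant = 7² - 4×7×15 = 49 - 420 = -371 < 0, so the poles are a complex conjugate pair s = (-7 ± j√371)/(2×7). Real part = -7/(2×7) = -7/14 = -0.5; imaginary part = ±√371/(2×7) ≈ 1.3758. Poles: s = -0.5 ± 1.3758j.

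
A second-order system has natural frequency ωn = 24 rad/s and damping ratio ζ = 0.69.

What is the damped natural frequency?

ωd = ωn√(1 - ζ²) = 24√(1 - 0.69²) = 17.37 rad/s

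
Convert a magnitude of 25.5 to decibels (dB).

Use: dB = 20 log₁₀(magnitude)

dB = 20 log₁₀(25.5) = 28.1 dB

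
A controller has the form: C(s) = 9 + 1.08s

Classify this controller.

This is a Proportional-Derivative (PD) controller.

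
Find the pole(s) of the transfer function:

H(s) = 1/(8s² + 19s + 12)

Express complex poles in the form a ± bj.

Discriminant = 19² - 4×8×12 = 361 - 384 = -23 < 0, so the poles are a complex conjugate pair s = (-19 ± j√23)/(2×8). Real part = -19/(2×8) = -19/16 = -1.1875; imaginary part = ±√23/(2×8) ≈ 0.2997. Poles: s = -1.1875 ± 0.2997j.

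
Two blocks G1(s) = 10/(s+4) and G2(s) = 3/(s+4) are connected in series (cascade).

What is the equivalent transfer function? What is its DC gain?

Series: multiply transfer functions. G_eq = 10/(s+4) × 3/(s+4) = 30/((s+4)(s+4)). DC gain = 30/(4×4) = 1.875.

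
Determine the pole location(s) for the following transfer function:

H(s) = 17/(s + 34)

Pole is where denominator = 0: s + 34 = 0, so s = -34.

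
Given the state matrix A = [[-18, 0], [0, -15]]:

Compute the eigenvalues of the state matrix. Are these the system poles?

For diagonal matrix, eigenvalues are diagonal entries: λ₁ = -18, λ₂ = -15. Eigenvalues of A = system poles.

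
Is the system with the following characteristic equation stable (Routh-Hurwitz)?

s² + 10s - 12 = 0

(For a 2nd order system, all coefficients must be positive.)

Coefficients: 1, 10, -12. c=-12 not positive, so system is unstable.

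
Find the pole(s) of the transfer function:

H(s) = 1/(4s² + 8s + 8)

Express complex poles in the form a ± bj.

Discriminant = 8² - 4×4×8 = 64 - 128 = -64 < 0, so the poles are a complex conjugate pair s = (-8 ± j√64)/(2×4). Real part = -8/(2×4) = -8/8 = -1; imaginary part = ±√64/(2×4) = 8/8 = 1. Poles: s = -1 ± 1j.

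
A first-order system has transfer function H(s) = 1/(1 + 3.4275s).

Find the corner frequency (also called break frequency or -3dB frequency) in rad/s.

Corner frequency = 1/τ = 1/3.4275 = 0.292 rad/s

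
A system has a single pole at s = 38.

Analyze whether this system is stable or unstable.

Pole at s = 38 is in the right half-plane. Unstable.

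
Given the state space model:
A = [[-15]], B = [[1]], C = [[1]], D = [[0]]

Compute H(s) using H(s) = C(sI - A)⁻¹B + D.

(sI - A)⁻¹ = 1/(s + 15). H(s) = 1 × 1/(s + 15) + 0 = 1/(s + 15).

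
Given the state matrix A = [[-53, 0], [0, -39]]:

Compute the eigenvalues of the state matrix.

For diagonal matrix, eigenvalues are diagonal entries: λ₁ = -53, λ₂ = -39.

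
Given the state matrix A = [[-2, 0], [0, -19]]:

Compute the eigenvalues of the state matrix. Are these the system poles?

For diagonal matrix, eigenvalues are diagonal entries: λ₁ = -2, λ₂ = -19. Eigenvalues of A = system poles.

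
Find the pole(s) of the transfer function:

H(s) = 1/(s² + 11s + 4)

Discriminant = 11² - 4×1×4 = 121 - 16 = 105 > 0, so two distinct real poles. Using quadratic formula: s = (-11 ± √105)/(2×1) = (-11 ± √105)/2, with √105 ≈ 10.2470. s₁ ≈ -0.3765, s₂ ≈ -10.6235. Poles: s₁ = -0.3765, s₂ = -10.6235.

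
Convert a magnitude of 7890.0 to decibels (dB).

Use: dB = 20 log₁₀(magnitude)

dB = 20 log₁₀(7890.0) = 77.9 dB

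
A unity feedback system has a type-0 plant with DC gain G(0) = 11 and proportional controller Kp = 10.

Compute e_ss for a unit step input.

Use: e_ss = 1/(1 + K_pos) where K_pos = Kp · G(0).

K_pos = Kp · G(0) = 10 × 11 = 110. e_ss = 1/(1 + 110) = 0.0090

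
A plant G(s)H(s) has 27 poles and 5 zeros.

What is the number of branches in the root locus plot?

Root locus has n branches where n = number of poles = 27.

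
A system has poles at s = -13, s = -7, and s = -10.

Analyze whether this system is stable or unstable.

All poles are in the left half-plane. System is stable.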